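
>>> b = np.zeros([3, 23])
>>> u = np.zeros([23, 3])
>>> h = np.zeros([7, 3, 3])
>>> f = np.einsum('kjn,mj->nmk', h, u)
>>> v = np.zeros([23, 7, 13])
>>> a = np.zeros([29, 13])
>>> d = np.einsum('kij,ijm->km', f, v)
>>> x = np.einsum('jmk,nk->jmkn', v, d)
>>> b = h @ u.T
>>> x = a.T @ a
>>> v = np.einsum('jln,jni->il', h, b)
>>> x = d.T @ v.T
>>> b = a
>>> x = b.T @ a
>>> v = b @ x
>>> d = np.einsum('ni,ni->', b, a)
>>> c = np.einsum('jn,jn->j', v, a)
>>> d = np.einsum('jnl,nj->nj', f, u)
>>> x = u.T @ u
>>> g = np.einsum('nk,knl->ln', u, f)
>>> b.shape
(29, 13)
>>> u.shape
(23, 3)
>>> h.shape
(7, 3, 3)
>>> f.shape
(3, 23, 7)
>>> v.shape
(29, 13)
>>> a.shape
(29, 13)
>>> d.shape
(23, 3)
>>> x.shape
(3, 3)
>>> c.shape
(29,)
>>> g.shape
(7, 23)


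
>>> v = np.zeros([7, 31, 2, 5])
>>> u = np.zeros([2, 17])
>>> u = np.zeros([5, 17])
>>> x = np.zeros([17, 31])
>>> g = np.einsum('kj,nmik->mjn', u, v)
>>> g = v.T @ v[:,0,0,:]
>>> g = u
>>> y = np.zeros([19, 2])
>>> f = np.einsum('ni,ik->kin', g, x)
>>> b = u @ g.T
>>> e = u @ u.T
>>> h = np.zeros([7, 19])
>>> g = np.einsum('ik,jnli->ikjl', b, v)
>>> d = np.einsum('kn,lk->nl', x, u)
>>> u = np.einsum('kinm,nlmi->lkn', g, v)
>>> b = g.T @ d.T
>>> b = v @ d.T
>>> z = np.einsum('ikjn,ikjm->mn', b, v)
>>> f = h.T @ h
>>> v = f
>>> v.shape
(19, 19)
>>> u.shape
(31, 5, 7)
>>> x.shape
(17, 31)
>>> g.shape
(5, 5, 7, 2)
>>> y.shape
(19, 2)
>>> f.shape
(19, 19)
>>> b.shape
(7, 31, 2, 31)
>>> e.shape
(5, 5)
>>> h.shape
(7, 19)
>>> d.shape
(31, 5)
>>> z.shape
(5, 31)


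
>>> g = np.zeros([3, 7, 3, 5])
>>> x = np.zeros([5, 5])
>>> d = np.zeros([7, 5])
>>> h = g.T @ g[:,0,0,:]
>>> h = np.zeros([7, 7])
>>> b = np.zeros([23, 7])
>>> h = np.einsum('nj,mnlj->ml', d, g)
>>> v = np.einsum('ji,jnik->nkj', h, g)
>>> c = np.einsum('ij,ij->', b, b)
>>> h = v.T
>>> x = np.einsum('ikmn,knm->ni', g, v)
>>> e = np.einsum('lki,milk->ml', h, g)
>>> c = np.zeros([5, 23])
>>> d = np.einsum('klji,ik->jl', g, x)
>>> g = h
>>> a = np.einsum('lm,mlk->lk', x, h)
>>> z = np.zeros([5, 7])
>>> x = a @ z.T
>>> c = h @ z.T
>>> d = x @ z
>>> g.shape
(3, 5, 7)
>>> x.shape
(5, 5)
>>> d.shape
(5, 7)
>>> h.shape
(3, 5, 7)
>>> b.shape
(23, 7)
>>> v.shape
(7, 5, 3)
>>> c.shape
(3, 5, 5)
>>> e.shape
(3, 3)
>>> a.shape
(5, 7)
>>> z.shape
(5, 7)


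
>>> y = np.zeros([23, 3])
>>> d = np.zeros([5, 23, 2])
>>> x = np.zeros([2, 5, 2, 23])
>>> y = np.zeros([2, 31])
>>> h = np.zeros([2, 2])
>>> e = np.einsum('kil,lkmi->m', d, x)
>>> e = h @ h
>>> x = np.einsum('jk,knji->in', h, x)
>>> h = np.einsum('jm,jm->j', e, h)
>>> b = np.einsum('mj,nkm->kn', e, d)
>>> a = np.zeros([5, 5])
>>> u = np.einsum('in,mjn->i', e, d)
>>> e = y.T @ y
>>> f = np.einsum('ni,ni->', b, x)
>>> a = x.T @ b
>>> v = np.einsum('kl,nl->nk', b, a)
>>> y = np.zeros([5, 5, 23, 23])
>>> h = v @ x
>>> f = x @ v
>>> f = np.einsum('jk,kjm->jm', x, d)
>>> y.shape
(5, 5, 23, 23)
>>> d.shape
(5, 23, 2)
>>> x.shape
(23, 5)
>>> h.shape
(5, 5)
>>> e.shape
(31, 31)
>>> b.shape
(23, 5)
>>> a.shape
(5, 5)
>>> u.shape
(2,)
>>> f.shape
(23, 2)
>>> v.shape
(5, 23)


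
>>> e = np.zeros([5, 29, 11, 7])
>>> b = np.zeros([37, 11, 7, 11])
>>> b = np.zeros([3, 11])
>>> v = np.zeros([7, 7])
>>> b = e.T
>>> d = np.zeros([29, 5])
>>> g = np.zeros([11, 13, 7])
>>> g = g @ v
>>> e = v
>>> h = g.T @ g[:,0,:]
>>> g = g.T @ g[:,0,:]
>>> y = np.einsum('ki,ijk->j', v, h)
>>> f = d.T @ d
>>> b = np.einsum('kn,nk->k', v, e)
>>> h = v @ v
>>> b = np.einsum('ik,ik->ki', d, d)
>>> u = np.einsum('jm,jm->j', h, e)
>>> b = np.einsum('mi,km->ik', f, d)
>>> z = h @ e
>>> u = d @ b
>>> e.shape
(7, 7)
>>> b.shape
(5, 29)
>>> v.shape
(7, 7)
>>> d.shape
(29, 5)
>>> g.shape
(7, 13, 7)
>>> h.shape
(7, 7)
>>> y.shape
(13,)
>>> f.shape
(5, 5)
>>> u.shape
(29, 29)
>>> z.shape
(7, 7)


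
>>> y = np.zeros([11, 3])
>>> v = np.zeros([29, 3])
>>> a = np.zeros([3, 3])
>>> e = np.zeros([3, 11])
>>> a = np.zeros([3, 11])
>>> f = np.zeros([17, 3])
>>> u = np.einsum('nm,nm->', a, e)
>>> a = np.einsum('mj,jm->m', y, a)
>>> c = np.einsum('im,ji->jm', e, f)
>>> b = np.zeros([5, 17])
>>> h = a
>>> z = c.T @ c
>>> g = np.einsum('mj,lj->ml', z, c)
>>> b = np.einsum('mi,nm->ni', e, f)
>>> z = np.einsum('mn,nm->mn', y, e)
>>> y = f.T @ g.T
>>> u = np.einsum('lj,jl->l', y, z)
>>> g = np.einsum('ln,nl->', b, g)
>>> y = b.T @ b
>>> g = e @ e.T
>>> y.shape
(11, 11)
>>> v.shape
(29, 3)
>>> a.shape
(11,)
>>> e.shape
(3, 11)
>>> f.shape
(17, 3)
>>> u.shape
(3,)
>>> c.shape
(17, 11)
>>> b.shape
(17, 11)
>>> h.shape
(11,)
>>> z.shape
(11, 3)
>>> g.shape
(3, 3)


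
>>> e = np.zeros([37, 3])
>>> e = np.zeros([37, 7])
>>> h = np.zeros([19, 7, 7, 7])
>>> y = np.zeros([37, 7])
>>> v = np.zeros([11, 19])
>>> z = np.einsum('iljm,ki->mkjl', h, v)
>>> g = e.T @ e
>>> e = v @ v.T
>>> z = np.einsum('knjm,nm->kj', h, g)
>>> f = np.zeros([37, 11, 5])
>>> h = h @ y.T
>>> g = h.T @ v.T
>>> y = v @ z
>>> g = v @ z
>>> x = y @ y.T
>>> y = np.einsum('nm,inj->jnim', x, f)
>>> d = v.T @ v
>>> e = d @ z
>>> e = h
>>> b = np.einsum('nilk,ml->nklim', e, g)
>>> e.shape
(19, 7, 7, 37)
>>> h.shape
(19, 7, 7, 37)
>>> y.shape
(5, 11, 37, 11)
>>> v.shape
(11, 19)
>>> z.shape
(19, 7)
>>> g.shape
(11, 7)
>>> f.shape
(37, 11, 5)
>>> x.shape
(11, 11)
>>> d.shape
(19, 19)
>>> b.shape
(19, 37, 7, 7, 11)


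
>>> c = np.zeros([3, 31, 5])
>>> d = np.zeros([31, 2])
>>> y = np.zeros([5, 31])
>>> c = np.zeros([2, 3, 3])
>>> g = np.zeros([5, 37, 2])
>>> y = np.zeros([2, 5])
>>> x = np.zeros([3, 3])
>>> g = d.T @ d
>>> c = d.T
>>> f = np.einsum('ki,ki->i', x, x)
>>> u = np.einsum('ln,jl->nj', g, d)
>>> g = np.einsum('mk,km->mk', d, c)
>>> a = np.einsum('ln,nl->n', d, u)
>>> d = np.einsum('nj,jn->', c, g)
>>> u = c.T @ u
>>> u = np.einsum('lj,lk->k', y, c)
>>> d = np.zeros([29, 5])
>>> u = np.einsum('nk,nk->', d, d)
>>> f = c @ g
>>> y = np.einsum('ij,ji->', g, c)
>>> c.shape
(2, 31)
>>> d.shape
(29, 5)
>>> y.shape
()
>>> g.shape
(31, 2)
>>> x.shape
(3, 3)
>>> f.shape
(2, 2)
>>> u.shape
()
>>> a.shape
(2,)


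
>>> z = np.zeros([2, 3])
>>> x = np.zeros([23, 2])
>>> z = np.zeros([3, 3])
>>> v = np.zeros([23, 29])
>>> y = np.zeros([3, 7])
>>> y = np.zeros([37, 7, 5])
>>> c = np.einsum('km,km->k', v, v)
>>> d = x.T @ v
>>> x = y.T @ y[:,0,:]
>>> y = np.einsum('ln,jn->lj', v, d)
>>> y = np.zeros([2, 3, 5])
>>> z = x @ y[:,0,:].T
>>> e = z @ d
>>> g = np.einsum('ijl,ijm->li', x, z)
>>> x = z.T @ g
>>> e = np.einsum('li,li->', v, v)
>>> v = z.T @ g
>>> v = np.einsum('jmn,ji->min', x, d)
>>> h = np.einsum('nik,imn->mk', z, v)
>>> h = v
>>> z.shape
(5, 7, 2)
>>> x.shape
(2, 7, 5)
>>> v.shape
(7, 29, 5)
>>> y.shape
(2, 3, 5)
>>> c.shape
(23,)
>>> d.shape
(2, 29)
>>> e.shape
()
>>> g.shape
(5, 5)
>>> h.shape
(7, 29, 5)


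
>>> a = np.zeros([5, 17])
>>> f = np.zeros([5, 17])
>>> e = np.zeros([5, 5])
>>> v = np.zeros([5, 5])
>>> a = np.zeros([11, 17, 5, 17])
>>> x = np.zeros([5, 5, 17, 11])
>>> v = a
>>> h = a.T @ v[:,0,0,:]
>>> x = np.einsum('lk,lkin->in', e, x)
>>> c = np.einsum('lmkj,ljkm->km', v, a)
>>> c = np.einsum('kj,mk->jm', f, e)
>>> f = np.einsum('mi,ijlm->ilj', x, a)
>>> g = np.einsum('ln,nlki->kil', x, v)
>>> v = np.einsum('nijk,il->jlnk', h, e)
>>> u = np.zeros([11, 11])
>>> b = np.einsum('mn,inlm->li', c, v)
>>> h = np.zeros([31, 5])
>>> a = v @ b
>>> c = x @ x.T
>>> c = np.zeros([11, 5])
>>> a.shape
(17, 5, 17, 17)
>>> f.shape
(11, 5, 17)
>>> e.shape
(5, 5)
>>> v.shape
(17, 5, 17, 17)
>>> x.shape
(17, 11)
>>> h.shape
(31, 5)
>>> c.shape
(11, 5)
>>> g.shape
(5, 17, 17)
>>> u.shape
(11, 11)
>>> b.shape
(17, 17)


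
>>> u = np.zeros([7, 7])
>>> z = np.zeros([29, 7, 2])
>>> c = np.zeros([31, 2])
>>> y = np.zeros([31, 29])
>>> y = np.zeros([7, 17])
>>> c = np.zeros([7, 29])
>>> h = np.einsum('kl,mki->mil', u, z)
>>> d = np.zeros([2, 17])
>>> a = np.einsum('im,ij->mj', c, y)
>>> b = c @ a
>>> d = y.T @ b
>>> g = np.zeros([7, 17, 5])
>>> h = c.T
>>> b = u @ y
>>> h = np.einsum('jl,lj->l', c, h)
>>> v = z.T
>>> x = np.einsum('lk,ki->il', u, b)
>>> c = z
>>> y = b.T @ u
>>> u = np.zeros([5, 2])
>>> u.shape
(5, 2)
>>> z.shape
(29, 7, 2)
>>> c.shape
(29, 7, 2)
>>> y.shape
(17, 7)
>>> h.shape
(29,)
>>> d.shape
(17, 17)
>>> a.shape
(29, 17)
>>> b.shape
(7, 17)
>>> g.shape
(7, 17, 5)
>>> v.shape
(2, 7, 29)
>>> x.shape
(17, 7)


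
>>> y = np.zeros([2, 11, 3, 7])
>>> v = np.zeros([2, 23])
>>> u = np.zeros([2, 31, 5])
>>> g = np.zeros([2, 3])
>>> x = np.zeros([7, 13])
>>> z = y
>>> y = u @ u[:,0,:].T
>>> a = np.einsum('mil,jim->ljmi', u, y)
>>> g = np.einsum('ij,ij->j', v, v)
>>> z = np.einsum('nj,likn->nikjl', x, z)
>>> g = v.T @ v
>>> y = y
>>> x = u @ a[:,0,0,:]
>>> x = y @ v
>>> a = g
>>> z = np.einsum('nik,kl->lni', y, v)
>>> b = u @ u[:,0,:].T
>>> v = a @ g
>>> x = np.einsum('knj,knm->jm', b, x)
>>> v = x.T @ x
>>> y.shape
(2, 31, 2)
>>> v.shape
(23, 23)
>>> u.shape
(2, 31, 5)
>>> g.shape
(23, 23)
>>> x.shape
(2, 23)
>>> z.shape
(23, 2, 31)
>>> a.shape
(23, 23)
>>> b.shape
(2, 31, 2)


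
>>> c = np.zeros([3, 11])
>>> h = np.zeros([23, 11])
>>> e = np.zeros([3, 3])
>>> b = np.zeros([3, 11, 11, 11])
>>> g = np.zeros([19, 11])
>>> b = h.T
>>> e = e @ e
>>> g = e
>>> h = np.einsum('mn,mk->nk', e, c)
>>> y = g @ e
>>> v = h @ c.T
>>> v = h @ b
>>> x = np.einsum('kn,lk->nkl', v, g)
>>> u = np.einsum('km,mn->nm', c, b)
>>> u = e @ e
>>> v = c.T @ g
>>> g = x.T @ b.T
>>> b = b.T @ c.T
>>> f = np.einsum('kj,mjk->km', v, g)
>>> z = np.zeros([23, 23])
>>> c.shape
(3, 11)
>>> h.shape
(3, 11)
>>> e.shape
(3, 3)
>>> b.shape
(23, 3)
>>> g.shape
(3, 3, 11)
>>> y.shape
(3, 3)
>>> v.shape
(11, 3)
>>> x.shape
(23, 3, 3)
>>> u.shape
(3, 3)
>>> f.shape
(11, 3)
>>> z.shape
(23, 23)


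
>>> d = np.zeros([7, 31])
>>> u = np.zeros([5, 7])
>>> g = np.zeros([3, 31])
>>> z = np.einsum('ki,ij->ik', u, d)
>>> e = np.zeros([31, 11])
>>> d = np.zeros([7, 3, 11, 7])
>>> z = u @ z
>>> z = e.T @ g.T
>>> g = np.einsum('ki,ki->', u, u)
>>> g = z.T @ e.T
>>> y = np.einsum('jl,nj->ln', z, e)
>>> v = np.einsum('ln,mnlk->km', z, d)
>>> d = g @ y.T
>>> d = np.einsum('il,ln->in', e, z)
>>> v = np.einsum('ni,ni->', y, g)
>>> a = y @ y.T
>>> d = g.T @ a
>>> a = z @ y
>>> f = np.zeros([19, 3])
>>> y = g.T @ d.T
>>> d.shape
(31, 3)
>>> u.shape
(5, 7)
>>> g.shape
(3, 31)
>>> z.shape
(11, 3)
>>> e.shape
(31, 11)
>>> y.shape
(31, 31)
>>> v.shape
()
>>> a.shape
(11, 31)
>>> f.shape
(19, 3)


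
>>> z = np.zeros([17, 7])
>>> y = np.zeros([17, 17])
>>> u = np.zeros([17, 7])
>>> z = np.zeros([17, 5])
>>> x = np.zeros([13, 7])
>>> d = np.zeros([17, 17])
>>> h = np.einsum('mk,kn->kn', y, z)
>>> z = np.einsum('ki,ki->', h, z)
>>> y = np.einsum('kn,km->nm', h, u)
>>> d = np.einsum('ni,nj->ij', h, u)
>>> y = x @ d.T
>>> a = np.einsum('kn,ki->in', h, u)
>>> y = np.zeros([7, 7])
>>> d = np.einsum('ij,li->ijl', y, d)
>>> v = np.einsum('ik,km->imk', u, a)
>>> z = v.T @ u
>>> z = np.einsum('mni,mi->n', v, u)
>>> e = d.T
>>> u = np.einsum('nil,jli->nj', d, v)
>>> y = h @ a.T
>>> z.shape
(5,)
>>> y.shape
(17, 7)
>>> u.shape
(7, 17)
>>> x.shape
(13, 7)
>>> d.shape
(7, 7, 5)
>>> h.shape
(17, 5)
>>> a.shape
(7, 5)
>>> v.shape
(17, 5, 7)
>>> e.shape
(5, 7, 7)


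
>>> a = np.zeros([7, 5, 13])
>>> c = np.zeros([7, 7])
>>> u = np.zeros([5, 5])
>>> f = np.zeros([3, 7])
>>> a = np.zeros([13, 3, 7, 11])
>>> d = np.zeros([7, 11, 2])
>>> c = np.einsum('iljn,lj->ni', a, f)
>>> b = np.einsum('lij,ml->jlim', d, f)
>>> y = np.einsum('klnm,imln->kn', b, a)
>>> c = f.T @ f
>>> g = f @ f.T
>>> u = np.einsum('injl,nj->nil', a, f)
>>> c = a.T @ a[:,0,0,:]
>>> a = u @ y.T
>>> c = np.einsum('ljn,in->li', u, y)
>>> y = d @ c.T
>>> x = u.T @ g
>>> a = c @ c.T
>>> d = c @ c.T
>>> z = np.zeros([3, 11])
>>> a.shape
(3, 3)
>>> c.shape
(3, 2)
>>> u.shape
(3, 13, 11)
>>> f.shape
(3, 7)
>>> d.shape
(3, 3)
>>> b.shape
(2, 7, 11, 3)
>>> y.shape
(7, 11, 3)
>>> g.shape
(3, 3)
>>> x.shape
(11, 13, 3)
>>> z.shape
(3, 11)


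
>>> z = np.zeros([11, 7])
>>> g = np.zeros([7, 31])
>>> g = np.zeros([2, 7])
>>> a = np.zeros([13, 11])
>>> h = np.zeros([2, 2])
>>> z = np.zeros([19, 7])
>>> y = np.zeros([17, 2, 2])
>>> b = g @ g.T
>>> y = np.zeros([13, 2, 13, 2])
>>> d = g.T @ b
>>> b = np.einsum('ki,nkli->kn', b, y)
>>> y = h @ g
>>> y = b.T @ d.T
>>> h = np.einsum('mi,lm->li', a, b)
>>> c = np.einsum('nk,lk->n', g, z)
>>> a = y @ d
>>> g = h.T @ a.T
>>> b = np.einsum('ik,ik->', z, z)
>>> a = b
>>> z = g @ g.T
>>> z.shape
(11, 11)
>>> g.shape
(11, 13)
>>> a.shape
()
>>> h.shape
(2, 11)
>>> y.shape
(13, 7)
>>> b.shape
()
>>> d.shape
(7, 2)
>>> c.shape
(2,)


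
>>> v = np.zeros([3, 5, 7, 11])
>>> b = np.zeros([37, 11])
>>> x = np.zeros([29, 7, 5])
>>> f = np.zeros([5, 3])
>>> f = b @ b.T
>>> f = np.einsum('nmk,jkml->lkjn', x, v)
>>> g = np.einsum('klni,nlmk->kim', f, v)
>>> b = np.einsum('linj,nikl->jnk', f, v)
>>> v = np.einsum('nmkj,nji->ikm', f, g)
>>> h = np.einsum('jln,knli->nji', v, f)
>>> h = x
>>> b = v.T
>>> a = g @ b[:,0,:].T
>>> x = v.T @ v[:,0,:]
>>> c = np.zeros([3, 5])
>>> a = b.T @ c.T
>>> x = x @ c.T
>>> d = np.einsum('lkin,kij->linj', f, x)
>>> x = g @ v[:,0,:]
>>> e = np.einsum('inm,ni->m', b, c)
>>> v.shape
(7, 3, 5)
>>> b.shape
(5, 3, 7)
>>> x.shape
(11, 29, 5)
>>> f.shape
(11, 5, 3, 29)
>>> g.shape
(11, 29, 7)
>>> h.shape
(29, 7, 5)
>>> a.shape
(7, 3, 3)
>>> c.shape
(3, 5)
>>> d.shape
(11, 3, 29, 3)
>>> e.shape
(7,)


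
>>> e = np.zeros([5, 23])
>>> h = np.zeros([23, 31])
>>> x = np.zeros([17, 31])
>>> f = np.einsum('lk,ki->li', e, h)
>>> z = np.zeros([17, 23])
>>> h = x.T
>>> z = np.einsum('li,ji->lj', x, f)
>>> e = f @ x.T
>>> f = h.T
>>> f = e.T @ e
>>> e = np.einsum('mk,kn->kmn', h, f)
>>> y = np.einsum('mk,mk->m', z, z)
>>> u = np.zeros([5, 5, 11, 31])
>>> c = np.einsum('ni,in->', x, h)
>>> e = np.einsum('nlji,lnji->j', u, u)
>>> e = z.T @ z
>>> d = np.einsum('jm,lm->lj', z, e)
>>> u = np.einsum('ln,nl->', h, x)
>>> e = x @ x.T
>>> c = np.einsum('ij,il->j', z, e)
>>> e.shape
(17, 17)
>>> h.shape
(31, 17)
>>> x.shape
(17, 31)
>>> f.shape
(17, 17)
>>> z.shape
(17, 5)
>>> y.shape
(17,)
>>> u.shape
()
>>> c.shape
(5,)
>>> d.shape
(5, 17)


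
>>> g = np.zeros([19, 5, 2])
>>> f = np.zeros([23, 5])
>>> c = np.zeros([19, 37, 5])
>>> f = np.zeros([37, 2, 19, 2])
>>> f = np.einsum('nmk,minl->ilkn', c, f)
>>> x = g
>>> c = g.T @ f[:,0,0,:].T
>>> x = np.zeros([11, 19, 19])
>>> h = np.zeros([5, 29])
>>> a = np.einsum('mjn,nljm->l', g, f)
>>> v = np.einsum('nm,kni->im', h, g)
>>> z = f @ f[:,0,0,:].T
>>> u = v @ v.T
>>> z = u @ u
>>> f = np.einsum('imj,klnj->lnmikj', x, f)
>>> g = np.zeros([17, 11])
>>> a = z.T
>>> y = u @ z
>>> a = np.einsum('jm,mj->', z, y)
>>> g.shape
(17, 11)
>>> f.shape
(2, 5, 19, 11, 2, 19)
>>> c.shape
(2, 5, 2)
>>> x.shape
(11, 19, 19)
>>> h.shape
(5, 29)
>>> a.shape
()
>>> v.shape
(2, 29)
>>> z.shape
(2, 2)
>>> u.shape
(2, 2)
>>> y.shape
(2, 2)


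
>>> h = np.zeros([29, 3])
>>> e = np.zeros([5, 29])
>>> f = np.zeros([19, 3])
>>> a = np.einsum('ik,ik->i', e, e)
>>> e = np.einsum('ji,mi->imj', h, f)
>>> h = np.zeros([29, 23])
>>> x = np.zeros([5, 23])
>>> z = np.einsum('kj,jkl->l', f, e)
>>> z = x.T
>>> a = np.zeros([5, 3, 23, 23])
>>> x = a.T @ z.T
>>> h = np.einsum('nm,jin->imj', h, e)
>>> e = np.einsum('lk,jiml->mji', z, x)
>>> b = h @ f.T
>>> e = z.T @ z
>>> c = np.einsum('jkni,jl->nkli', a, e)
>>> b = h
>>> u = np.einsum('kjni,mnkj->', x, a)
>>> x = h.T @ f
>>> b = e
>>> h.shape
(19, 23, 3)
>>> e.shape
(5, 5)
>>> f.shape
(19, 3)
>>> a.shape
(5, 3, 23, 23)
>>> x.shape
(3, 23, 3)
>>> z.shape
(23, 5)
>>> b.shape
(5, 5)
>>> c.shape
(23, 3, 5, 23)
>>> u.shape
()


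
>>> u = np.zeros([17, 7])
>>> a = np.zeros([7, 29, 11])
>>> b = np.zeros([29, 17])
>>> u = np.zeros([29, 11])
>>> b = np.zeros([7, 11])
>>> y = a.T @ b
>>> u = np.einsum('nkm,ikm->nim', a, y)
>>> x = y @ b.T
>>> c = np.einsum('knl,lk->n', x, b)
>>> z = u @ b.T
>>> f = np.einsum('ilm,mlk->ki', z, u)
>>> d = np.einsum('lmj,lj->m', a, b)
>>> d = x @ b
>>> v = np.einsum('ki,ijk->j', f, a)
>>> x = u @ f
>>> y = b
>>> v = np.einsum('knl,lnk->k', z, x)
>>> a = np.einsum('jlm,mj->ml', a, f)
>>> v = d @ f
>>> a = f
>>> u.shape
(7, 11, 11)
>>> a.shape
(11, 7)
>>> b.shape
(7, 11)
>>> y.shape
(7, 11)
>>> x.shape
(7, 11, 7)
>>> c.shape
(29,)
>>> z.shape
(7, 11, 7)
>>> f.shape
(11, 7)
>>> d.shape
(11, 29, 11)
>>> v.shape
(11, 29, 7)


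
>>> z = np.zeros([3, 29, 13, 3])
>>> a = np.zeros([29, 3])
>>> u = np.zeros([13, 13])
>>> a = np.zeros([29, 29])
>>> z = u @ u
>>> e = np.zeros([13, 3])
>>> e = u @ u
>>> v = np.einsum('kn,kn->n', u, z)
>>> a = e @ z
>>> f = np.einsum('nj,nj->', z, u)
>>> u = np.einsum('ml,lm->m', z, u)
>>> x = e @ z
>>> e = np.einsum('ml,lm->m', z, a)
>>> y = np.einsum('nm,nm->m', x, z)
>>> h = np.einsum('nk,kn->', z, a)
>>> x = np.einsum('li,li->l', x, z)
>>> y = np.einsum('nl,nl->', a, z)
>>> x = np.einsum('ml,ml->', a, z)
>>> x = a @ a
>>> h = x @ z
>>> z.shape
(13, 13)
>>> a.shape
(13, 13)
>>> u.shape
(13,)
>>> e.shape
(13,)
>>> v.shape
(13,)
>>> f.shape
()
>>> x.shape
(13, 13)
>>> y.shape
()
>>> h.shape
(13, 13)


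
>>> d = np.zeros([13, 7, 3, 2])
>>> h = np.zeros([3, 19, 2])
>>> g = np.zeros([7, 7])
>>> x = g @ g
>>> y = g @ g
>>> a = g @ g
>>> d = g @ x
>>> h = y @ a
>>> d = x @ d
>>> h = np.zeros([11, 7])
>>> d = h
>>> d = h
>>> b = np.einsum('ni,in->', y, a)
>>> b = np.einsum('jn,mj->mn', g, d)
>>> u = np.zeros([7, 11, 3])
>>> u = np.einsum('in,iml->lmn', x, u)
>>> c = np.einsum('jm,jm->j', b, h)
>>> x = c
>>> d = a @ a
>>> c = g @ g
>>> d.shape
(7, 7)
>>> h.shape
(11, 7)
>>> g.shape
(7, 7)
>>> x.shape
(11,)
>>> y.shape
(7, 7)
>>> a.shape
(7, 7)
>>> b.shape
(11, 7)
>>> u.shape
(3, 11, 7)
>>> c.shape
(7, 7)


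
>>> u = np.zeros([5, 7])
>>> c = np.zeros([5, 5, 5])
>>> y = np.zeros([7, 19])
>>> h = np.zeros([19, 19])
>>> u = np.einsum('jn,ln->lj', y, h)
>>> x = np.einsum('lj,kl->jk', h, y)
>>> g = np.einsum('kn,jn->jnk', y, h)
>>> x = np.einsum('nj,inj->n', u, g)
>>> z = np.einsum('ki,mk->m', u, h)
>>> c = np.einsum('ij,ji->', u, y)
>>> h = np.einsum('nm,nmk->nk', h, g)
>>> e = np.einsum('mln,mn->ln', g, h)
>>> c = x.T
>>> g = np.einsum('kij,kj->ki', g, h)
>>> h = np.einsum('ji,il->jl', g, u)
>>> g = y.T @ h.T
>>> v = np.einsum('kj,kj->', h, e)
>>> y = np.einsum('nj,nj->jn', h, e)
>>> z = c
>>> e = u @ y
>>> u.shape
(19, 7)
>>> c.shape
(19,)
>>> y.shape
(7, 19)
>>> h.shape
(19, 7)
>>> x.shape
(19,)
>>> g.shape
(19, 19)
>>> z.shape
(19,)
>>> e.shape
(19, 19)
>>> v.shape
()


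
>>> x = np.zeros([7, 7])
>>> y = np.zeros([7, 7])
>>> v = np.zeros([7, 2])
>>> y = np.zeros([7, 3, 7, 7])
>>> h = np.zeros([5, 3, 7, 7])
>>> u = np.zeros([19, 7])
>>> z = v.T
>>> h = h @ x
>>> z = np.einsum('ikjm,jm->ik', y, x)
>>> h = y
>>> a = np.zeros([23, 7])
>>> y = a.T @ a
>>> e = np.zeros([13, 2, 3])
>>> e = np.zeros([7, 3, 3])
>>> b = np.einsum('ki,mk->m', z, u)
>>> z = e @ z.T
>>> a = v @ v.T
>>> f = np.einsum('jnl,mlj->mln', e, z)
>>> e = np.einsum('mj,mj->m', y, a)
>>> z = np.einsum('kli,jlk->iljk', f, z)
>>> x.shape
(7, 7)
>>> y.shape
(7, 7)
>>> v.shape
(7, 2)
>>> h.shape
(7, 3, 7, 7)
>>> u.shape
(19, 7)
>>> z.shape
(3, 3, 7, 7)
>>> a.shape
(7, 7)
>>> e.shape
(7,)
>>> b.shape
(19,)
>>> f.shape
(7, 3, 3)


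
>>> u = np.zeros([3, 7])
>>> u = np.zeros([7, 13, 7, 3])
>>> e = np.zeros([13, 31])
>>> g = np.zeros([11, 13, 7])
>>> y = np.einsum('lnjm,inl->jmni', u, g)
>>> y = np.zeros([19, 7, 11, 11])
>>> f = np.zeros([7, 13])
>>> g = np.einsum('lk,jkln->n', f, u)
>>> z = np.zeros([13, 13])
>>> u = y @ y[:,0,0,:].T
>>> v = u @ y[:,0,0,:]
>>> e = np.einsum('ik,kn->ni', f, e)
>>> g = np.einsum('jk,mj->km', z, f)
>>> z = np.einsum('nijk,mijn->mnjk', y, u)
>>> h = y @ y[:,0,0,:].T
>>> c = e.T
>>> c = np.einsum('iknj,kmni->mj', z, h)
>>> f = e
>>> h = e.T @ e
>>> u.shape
(19, 7, 11, 19)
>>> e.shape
(31, 7)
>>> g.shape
(13, 7)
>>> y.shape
(19, 7, 11, 11)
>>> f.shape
(31, 7)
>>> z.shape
(19, 19, 11, 11)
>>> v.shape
(19, 7, 11, 11)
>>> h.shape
(7, 7)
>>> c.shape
(7, 11)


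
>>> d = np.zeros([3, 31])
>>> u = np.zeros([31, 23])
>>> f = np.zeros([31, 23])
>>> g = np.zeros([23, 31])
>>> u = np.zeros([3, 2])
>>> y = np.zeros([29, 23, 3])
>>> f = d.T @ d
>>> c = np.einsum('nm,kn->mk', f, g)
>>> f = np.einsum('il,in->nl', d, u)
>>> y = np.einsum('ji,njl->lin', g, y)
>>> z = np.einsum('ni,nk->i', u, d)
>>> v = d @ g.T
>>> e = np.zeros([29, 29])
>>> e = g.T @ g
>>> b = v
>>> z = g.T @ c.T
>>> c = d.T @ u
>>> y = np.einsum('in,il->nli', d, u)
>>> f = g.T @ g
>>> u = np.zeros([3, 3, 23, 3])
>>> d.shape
(3, 31)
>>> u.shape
(3, 3, 23, 3)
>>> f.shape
(31, 31)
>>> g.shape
(23, 31)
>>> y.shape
(31, 2, 3)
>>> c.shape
(31, 2)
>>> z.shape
(31, 31)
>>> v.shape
(3, 23)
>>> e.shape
(31, 31)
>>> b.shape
(3, 23)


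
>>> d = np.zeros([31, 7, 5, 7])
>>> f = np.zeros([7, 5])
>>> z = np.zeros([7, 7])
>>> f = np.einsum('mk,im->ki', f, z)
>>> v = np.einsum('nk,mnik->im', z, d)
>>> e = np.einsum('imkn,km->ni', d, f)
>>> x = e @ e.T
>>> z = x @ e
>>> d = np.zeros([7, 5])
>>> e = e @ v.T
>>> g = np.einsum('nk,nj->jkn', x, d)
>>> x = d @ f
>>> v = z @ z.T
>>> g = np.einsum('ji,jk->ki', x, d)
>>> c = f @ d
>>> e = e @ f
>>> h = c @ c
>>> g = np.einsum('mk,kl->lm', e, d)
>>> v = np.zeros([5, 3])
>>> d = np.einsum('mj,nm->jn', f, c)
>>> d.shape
(7, 5)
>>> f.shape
(5, 7)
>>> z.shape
(7, 31)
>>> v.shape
(5, 3)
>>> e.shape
(7, 7)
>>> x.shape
(7, 7)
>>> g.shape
(5, 7)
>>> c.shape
(5, 5)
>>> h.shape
(5, 5)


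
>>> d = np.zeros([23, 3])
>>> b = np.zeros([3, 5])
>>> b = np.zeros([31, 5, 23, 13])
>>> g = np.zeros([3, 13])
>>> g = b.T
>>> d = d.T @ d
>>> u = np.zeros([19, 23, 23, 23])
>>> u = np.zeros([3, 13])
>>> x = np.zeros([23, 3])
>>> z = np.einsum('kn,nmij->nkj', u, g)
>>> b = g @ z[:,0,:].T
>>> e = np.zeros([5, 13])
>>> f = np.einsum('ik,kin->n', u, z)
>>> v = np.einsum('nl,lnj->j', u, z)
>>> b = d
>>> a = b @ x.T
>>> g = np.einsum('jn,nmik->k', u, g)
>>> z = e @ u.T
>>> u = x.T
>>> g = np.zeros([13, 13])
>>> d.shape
(3, 3)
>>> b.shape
(3, 3)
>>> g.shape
(13, 13)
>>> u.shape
(3, 23)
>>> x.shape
(23, 3)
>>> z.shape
(5, 3)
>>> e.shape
(5, 13)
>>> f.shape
(31,)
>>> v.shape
(31,)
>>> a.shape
(3, 23)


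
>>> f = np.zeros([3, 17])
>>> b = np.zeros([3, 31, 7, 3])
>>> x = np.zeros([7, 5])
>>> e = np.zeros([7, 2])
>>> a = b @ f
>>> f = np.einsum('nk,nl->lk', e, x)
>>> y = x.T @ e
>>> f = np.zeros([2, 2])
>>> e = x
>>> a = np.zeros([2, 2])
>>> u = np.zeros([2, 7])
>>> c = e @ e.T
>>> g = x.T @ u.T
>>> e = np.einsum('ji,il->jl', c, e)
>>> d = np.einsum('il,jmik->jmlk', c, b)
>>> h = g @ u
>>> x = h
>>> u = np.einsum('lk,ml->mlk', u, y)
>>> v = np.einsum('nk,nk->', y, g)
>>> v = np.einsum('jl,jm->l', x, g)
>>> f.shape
(2, 2)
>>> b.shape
(3, 31, 7, 3)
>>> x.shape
(5, 7)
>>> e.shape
(7, 5)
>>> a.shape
(2, 2)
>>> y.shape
(5, 2)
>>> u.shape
(5, 2, 7)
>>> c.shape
(7, 7)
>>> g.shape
(5, 2)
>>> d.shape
(3, 31, 7, 3)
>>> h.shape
(5, 7)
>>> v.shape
(7,)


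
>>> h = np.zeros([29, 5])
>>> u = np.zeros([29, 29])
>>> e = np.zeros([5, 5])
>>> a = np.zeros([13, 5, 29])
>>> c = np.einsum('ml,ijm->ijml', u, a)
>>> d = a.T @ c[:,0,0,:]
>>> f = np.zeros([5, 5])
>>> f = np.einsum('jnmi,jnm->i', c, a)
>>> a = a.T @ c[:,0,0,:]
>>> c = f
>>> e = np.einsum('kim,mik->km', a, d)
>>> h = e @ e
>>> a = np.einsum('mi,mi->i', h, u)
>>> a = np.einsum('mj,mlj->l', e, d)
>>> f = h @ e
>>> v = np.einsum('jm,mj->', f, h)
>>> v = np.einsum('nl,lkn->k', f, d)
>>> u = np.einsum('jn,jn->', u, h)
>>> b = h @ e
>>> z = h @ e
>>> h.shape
(29, 29)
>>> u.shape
()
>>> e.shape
(29, 29)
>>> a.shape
(5,)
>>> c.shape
(29,)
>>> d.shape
(29, 5, 29)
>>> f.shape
(29, 29)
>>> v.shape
(5,)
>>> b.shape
(29, 29)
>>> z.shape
(29, 29)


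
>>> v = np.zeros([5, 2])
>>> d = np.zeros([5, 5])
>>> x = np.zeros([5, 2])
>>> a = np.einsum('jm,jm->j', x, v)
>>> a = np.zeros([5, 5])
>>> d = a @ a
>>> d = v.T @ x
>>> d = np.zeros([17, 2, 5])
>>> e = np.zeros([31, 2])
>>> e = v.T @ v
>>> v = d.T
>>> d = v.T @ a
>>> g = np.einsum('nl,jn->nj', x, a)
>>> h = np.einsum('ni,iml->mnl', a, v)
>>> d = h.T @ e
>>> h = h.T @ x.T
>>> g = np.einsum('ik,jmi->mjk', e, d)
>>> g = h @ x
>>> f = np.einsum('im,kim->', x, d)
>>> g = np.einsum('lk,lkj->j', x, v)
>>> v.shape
(5, 2, 17)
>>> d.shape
(17, 5, 2)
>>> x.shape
(5, 2)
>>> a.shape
(5, 5)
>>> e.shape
(2, 2)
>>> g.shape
(17,)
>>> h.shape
(17, 5, 5)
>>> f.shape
()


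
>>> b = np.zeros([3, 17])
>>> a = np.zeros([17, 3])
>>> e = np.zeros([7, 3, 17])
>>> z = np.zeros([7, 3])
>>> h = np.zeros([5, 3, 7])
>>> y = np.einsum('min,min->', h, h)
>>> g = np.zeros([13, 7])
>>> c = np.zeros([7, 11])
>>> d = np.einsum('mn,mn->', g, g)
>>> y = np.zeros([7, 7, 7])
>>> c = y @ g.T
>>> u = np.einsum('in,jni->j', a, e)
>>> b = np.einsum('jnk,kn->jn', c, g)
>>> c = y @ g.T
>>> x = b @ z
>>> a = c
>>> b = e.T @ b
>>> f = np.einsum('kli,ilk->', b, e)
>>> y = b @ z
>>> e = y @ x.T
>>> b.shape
(17, 3, 7)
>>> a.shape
(7, 7, 13)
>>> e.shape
(17, 3, 7)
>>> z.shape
(7, 3)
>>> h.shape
(5, 3, 7)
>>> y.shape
(17, 3, 3)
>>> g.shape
(13, 7)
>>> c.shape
(7, 7, 13)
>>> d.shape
()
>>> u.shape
(7,)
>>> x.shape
(7, 3)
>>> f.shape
()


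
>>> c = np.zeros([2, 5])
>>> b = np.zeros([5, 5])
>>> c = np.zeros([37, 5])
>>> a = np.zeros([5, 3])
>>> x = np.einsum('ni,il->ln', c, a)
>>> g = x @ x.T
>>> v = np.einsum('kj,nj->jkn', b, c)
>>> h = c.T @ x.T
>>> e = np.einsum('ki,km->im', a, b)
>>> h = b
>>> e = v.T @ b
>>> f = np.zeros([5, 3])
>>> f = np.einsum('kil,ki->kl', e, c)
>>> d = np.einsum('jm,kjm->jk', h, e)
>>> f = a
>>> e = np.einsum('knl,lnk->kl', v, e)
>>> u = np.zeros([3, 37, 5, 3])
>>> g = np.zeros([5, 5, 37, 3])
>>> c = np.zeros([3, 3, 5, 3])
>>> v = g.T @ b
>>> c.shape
(3, 3, 5, 3)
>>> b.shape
(5, 5)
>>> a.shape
(5, 3)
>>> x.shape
(3, 37)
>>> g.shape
(5, 5, 37, 3)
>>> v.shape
(3, 37, 5, 5)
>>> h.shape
(5, 5)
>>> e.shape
(5, 37)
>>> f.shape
(5, 3)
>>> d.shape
(5, 37)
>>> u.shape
(3, 37, 5, 3)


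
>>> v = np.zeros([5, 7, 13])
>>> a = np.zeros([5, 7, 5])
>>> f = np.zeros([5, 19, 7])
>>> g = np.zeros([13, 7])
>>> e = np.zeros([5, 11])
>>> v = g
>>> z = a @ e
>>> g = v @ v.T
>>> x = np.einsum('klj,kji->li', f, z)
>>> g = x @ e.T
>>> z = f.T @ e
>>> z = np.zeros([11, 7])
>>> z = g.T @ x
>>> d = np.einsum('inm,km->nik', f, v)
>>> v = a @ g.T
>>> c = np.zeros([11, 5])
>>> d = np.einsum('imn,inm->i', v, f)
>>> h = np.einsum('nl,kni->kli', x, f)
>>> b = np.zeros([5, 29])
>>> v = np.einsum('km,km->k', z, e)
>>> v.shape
(5,)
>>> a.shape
(5, 7, 5)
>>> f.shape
(5, 19, 7)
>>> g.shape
(19, 5)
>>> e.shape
(5, 11)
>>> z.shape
(5, 11)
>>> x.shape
(19, 11)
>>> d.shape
(5,)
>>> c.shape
(11, 5)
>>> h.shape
(5, 11, 7)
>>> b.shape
(5, 29)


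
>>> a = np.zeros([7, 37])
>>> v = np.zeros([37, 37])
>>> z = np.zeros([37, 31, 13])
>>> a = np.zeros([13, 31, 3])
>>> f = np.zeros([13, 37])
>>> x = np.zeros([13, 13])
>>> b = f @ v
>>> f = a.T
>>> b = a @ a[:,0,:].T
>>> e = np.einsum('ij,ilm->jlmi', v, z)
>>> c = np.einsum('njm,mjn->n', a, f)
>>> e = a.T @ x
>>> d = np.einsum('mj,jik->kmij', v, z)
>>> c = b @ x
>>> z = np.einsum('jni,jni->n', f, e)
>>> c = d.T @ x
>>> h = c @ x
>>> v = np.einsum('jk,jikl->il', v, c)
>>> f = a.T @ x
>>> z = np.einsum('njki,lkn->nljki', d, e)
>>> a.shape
(13, 31, 3)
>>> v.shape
(31, 13)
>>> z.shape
(13, 3, 37, 31, 37)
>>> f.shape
(3, 31, 13)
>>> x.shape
(13, 13)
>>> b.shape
(13, 31, 13)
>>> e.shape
(3, 31, 13)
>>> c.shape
(37, 31, 37, 13)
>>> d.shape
(13, 37, 31, 37)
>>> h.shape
(37, 31, 37, 13)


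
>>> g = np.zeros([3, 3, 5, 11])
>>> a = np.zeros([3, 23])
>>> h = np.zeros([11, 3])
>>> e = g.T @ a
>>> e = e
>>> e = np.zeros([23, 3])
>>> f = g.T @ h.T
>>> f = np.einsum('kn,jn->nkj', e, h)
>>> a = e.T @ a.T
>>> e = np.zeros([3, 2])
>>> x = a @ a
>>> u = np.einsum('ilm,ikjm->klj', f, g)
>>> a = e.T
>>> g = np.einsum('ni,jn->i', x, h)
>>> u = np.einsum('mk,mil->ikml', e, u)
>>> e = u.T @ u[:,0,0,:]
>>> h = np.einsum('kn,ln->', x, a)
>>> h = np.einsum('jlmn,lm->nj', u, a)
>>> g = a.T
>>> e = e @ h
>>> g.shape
(3, 2)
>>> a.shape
(2, 3)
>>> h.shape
(5, 23)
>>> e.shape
(5, 3, 2, 23)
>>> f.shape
(3, 23, 11)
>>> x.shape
(3, 3)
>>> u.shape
(23, 2, 3, 5)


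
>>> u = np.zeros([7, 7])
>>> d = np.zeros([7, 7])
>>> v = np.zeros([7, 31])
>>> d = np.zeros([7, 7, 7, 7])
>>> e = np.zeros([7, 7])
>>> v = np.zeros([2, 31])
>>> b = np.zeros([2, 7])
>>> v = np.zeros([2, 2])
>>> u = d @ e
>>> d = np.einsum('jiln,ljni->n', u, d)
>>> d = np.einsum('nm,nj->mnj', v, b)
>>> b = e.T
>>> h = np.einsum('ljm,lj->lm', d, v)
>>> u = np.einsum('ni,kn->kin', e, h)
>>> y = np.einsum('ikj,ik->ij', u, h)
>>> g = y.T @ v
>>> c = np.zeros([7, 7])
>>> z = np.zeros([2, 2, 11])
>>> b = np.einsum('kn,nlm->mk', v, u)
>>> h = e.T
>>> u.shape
(2, 7, 7)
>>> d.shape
(2, 2, 7)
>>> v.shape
(2, 2)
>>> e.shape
(7, 7)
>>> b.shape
(7, 2)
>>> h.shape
(7, 7)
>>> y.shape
(2, 7)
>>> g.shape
(7, 2)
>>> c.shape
(7, 7)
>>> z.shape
(2, 2, 11)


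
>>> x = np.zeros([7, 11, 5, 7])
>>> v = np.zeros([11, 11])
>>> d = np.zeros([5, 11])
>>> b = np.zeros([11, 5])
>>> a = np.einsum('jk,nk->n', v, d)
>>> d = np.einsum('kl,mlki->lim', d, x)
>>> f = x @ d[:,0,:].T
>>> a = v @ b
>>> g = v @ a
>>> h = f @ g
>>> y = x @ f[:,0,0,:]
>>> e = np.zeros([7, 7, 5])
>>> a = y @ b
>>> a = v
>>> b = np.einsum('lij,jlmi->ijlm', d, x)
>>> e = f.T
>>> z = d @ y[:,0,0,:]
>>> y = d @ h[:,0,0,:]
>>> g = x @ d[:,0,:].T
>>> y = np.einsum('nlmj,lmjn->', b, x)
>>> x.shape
(7, 11, 5, 7)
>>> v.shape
(11, 11)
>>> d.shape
(11, 7, 7)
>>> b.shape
(7, 7, 11, 5)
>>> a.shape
(11, 11)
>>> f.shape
(7, 11, 5, 11)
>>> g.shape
(7, 11, 5, 11)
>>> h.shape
(7, 11, 5, 5)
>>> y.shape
()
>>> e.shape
(11, 5, 11, 7)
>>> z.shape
(11, 7, 11)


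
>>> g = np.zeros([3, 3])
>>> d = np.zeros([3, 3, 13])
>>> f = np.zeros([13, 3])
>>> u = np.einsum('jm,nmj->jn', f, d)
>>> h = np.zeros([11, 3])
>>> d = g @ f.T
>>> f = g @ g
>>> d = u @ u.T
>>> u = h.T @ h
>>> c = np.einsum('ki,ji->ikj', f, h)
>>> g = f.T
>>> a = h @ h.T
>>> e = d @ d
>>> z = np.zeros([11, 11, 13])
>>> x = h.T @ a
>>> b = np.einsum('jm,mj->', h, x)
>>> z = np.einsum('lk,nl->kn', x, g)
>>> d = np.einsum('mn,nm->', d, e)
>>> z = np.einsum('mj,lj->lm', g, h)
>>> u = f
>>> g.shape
(3, 3)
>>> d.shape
()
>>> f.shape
(3, 3)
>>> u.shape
(3, 3)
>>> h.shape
(11, 3)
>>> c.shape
(3, 3, 11)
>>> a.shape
(11, 11)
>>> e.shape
(13, 13)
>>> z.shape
(11, 3)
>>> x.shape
(3, 11)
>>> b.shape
()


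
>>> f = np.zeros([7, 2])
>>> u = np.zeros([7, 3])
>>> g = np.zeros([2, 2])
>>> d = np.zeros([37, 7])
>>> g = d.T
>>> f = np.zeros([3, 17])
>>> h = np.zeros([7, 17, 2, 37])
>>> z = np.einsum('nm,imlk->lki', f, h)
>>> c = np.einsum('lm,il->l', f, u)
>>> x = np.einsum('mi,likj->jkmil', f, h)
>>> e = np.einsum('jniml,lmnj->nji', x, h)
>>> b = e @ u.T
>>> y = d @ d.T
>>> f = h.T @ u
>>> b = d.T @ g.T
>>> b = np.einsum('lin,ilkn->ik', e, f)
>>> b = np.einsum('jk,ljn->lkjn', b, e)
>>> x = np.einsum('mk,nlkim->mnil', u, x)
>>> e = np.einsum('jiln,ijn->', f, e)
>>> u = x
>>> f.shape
(37, 2, 17, 3)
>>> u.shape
(7, 37, 17, 2)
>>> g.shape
(7, 37)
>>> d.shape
(37, 7)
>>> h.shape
(7, 17, 2, 37)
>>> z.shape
(2, 37, 7)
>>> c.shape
(3,)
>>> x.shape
(7, 37, 17, 2)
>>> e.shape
()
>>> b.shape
(2, 17, 37, 3)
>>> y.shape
(37, 37)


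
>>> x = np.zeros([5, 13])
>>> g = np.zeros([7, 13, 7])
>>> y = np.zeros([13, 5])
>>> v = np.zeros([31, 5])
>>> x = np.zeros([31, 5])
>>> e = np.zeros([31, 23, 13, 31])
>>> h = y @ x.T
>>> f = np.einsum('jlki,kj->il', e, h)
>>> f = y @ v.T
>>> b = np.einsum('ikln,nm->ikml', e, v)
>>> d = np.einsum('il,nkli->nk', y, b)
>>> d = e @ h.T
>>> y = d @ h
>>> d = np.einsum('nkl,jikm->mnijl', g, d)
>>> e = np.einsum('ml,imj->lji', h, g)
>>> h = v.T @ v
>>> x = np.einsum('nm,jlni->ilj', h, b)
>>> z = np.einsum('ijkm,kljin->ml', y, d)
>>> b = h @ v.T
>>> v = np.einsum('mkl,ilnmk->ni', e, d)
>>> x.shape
(13, 23, 31)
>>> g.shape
(7, 13, 7)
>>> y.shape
(31, 23, 13, 31)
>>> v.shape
(23, 13)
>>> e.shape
(31, 7, 7)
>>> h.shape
(5, 5)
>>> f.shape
(13, 31)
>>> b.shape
(5, 31)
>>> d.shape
(13, 7, 23, 31, 7)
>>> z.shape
(31, 7)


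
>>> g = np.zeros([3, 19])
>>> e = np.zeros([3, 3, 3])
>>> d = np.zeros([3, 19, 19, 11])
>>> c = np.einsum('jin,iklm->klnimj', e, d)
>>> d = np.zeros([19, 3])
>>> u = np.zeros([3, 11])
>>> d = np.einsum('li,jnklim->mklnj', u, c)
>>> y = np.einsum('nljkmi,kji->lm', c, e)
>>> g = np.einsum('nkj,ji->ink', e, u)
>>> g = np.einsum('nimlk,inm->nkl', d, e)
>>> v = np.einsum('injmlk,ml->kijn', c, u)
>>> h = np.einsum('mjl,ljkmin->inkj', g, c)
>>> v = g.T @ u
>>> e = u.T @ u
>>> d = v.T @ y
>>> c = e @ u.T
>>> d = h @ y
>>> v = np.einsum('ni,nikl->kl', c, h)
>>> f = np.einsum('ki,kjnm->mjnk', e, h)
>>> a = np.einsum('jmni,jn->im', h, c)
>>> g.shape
(3, 19, 19)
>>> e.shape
(11, 11)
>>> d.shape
(11, 3, 3, 11)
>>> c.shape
(11, 3)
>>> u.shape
(3, 11)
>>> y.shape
(19, 11)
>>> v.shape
(3, 19)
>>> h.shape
(11, 3, 3, 19)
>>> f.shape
(19, 3, 3, 11)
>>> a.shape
(19, 3)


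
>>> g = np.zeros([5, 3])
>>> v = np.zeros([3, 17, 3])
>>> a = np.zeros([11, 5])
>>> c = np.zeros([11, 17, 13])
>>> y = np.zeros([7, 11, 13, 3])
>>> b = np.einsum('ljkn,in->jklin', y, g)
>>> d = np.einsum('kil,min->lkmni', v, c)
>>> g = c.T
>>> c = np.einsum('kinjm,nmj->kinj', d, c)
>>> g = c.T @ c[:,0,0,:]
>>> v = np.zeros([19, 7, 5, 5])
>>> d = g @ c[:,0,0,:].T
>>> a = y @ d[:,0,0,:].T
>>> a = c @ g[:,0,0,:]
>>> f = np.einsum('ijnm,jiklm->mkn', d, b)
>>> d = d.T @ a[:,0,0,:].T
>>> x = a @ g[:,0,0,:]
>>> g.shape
(13, 11, 3, 13)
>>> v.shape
(19, 7, 5, 5)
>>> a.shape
(3, 3, 11, 13)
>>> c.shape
(3, 3, 11, 13)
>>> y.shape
(7, 11, 13, 3)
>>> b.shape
(11, 13, 7, 5, 3)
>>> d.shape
(3, 3, 11, 3)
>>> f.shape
(3, 7, 3)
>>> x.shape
(3, 3, 11, 13)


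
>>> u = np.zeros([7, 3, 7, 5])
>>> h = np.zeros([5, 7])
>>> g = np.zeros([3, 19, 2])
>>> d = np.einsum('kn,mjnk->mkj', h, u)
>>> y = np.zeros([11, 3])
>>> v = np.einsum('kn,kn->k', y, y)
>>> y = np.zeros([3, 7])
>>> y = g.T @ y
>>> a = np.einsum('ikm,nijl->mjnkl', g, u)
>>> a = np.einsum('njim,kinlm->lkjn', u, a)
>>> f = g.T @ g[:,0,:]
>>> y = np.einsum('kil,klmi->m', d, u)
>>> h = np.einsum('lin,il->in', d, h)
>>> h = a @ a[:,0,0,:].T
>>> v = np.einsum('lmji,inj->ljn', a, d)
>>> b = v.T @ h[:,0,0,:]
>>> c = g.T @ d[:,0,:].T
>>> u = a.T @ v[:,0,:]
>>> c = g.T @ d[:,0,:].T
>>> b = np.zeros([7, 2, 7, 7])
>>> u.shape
(7, 3, 2, 5)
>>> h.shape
(19, 2, 3, 19)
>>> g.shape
(3, 19, 2)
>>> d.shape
(7, 5, 3)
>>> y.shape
(7,)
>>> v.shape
(19, 3, 5)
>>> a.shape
(19, 2, 3, 7)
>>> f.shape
(2, 19, 2)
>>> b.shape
(7, 2, 7, 7)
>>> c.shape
(2, 19, 7)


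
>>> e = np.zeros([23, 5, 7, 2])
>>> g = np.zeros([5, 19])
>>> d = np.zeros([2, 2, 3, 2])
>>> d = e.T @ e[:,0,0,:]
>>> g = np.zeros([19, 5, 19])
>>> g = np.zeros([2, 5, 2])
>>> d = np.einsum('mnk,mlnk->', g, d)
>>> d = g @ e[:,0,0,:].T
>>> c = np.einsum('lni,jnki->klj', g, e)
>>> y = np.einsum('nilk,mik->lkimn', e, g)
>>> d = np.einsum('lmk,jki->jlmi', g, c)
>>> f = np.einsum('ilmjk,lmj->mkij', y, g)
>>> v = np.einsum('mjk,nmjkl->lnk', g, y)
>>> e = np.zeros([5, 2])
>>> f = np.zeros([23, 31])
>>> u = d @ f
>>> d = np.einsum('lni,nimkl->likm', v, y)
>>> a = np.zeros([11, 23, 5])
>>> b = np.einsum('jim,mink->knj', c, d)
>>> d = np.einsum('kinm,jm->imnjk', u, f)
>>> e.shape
(5, 2)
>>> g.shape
(2, 5, 2)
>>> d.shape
(2, 31, 5, 23, 7)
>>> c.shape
(7, 2, 23)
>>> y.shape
(7, 2, 5, 2, 23)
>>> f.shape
(23, 31)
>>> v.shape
(23, 7, 2)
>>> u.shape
(7, 2, 5, 31)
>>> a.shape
(11, 23, 5)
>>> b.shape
(5, 2, 7)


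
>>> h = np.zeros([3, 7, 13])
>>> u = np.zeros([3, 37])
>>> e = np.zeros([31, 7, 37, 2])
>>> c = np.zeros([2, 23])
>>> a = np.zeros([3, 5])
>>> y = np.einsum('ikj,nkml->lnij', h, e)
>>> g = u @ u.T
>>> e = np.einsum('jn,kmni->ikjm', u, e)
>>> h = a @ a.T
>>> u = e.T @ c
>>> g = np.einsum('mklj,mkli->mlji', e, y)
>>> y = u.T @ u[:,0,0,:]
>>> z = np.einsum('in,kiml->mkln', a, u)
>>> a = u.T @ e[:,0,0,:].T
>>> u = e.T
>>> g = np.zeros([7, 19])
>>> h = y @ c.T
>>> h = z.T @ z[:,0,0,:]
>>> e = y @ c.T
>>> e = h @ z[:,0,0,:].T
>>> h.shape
(5, 23, 7, 5)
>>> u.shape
(7, 3, 31, 2)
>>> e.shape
(5, 23, 7, 31)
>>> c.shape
(2, 23)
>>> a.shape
(23, 31, 3, 2)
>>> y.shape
(23, 31, 3, 23)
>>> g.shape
(7, 19)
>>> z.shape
(31, 7, 23, 5)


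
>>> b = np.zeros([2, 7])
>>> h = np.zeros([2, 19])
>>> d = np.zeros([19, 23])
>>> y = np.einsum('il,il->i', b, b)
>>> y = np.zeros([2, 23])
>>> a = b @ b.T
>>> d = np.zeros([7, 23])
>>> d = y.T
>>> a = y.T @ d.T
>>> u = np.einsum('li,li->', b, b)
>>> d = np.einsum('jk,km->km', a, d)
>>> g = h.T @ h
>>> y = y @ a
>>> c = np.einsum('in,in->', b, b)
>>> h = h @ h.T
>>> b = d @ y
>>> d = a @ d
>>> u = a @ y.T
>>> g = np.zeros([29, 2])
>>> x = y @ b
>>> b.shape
(23, 23)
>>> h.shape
(2, 2)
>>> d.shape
(23, 2)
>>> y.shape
(2, 23)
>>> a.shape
(23, 23)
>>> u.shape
(23, 2)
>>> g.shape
(29, 2)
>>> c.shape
()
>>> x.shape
(2, 23)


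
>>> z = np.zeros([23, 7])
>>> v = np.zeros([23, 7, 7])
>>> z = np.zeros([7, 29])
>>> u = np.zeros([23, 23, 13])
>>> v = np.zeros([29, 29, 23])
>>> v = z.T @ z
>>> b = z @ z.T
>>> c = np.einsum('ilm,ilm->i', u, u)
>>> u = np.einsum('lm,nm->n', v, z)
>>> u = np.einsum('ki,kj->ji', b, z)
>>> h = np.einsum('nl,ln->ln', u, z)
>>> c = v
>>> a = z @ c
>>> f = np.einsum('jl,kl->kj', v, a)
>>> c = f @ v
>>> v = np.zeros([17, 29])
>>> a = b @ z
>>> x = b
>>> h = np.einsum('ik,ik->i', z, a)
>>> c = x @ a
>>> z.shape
(7, 29)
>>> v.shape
(17, 29)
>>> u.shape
(29, 7)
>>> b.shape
(7, 7)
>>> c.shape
(7, 29)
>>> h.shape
(7,)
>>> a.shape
(7, 29)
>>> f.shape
(7, 29)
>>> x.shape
(7, 7)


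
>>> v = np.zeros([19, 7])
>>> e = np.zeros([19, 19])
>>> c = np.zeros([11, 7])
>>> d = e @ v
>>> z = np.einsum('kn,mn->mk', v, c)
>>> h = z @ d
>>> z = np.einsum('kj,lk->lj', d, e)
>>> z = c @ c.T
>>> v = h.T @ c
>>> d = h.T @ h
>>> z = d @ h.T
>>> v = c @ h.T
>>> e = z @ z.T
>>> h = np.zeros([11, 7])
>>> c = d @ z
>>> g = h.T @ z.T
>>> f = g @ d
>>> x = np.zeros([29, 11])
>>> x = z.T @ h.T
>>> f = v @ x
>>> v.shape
(11, 11)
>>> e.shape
(7, 7)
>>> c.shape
(7, 11)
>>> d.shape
(7, 7)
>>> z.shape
(7, 11)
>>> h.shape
(11, 7)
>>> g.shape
(7, 7)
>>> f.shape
(11, 11)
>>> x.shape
(11, 11)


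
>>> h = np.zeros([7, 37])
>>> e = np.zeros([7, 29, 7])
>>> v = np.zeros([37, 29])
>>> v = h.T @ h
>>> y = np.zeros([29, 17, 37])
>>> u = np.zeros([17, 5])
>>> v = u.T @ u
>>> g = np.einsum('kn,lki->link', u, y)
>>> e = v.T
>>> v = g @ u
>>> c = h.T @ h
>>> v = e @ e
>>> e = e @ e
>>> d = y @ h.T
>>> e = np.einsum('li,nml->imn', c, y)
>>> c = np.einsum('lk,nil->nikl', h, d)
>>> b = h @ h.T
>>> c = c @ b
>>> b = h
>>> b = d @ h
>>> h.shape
(7, 37)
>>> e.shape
(37, 17, 29)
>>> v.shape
(5, 5)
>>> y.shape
(29, 17, 37)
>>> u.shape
(17, 5)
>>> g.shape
(29, 37, 5, 17)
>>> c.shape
(29, 17, 37, 7)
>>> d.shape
(29, 17, 7)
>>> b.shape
(29, 17, 37)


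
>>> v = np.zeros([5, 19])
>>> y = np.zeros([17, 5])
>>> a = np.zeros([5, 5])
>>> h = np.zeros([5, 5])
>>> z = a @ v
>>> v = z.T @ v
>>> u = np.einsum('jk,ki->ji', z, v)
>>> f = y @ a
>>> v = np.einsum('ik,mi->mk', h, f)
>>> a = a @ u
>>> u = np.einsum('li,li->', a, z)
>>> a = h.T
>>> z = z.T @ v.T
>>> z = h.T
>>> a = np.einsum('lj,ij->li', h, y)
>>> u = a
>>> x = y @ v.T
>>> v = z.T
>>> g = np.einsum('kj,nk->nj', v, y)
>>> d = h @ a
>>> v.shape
(5, 5)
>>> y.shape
(17, 5)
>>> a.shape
(5, 17)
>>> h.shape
(5, 5)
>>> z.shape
(5, 5)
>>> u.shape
(5, 17)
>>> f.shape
(17, 5)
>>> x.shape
(17, 17)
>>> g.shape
(17, 5)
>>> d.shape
(5, 17)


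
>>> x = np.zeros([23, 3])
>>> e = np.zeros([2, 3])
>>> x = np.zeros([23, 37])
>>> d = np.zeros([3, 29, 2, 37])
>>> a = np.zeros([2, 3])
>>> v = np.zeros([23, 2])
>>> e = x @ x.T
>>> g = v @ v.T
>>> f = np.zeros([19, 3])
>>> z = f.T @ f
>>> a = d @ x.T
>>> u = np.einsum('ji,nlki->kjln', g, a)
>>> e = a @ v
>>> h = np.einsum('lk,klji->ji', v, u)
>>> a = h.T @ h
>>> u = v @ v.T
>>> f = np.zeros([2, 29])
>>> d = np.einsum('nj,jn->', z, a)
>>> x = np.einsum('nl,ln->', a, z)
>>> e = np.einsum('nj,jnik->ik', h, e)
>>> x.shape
()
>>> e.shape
(2, 2)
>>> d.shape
()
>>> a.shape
(3, 3)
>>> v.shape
(23, 2)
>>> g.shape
(23, 23)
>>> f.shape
(2, 29)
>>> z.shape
(3, 3)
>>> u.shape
(23, 23)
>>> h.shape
(29, 3)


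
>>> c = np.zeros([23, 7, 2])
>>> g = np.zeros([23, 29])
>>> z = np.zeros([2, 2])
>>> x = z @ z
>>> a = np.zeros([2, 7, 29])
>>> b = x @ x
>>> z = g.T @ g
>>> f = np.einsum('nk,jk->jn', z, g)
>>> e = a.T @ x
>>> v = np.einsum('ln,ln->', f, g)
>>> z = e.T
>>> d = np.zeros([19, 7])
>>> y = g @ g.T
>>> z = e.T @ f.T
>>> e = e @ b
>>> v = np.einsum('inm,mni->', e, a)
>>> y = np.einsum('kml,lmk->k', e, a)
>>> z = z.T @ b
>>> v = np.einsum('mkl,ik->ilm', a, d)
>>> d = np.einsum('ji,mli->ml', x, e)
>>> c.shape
(23, 7, 2)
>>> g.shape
(23, 29)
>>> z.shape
(23, 7, 2)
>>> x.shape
(2, 2)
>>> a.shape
(2, 7, 29)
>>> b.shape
(2, 2)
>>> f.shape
(23, 29)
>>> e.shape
(29, 7, 2)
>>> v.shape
(19, 29, 2)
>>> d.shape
(29, 7)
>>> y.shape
(29,)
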